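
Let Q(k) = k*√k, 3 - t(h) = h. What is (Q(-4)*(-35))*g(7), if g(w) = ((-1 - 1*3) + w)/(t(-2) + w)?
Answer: 70*I ≈ 70.0*I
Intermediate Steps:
t(h) = 3 - h
Q(k) = k^(3/2)
g(w) = (-4 + w)/(5 + w) (g(w) = ((-1 - 1*3) + w)/((3 - 1*(-2)) + w) = ((-1 - 3) + w)/((3 + 2) + w) = (-4 + w)/(5 + w))
(Q(-4)*(-35))*g(7) = ((-4)^(3/2)*(-35))*((-4 + 7)/(5 + 7)) = (-8*I*(-35))*(3/12) = (280*I)*((1/12)*3) = (280*I)*(¼) = 70*I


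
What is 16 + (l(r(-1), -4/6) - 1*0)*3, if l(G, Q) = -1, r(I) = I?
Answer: 13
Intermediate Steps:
16 + (l(r(-1), -4/6) - 1*0)*3 = 16 + (-1 - 1*0)*3 = 16 + (-1 + 0)*3 = 16 - 1*3 = 16 - 3 = 13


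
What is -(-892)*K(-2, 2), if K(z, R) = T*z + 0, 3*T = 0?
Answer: 0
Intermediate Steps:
T = 0 (T = (⅓)*0 = 0)
K(z, R) = 0 (K(z, R) = 0*z + 0 = 0 + 0 = 0)
-(-892)*K(-2, 2) = -(-892)*0 = -1*0 = 0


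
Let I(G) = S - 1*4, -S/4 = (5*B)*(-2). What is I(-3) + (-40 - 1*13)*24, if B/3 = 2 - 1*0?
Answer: -1036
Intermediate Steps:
B = 6 (B = 3*(2 - 1*0) = 3*(2 + 0) = 3*2 = 6)
S = 240 (S = -4*5*6*(-2) = -120*(-2) = -4*(-60) = 240)
I(G) = 236 (I(G) = 240 - 1*4 = 240 - 4 = 236)
I(-3) + (-40 - 1*13)*24 = 236 + (-40 - 1*13)*24 = 236 + (-40 - 13)*24 = 236 - 53*24 = 236 - 1272 = -1036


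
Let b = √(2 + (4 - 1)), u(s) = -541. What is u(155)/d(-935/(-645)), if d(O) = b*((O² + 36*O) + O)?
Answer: -9002781*√5/4637600 ≈ -4.3408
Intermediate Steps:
b = √5 (b = √(2 + 3) = √5 ≈ 2.2361)
d(O) = √5*(O² + 37*O) (d(O) = √5*((O² + 36*O) + O) = √5*(O² + 37*O))
u(155)/d(-935/(-645)) = -541*129*√5/(935*(37 - 935/(-645))) = -541*129*√5/(935*(37 - 935*(-1/645))) = -541*129*√5/(935*(37 + 187/129)) = -541*16641*√5/4637600 = -9002781*√5/4637600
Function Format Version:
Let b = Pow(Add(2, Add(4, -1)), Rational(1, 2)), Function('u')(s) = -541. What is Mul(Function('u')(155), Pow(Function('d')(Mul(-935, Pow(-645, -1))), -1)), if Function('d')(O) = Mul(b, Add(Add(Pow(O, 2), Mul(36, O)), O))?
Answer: Mul(Rational(-9002781, 4637600), Pow(5, Rational(1, 2))) ≈ -4.3408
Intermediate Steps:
b = Pow(5, Rational(1, 2)) (b = Pow(Add(2, 3), Rational(1, 2)) = Pow(5, Rational(1, 2)) ≈ 2.2361)
Function('d')(O) = Mul(Pow(5, Rational(1, 2)), Add(Pow(O, 2), Mul(37, O))) (Function('d')(O) = Mul(Pow(5, Rational(1, 2)), Add(Add(Pow(O, 2), Mul(36, O)), O)) = Mul(Pow(5, Rational(1, 2)), Add(Pow(O, 2), Mul(37, O))))
Mul(Function('u')(155), Pow(Function('d')(Mul(-935, Pow(-645, -1))), -1)) = Mul(-541, Pow(Mul(Mul(-935, Pow(-645, -1)), Pow(5, Rational(1, 2)), Add(37, Mul(-935, Pow(-645, -1)))), -1)) = Mul(-541, Pow(Mul(Mul(-935, Rational(-1, 645)), Pow(5, Rational(1, 2)), Add(37, Mul(-935, Rational(-1, 645)))), -1)) = Mul(-541, Pow(Mul(Rational(187, 129), Pow(5, Rational(1, 2)), Add(37, Rational(187, 129))), -1)) = Mul(-541, Pow(Mul(Rational(187, 129), Pow(5, Rational(1, 2)), Rational(4960, 129)), -1)) = Mul(-541, Pow(Mul(Rational(927520, 16641), Pow(5, Rational(1, 2))), -1)) = Mul(-541, Mul(Rational(16641, 4637600), Pow(5, Rational(1, 2)))) = Mul(Rational(-9002781, 4637600), Pow(5, Rational(1, 2)))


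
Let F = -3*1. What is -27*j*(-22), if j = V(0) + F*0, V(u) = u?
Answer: 0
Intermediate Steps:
F = -3
j = 0 (j = 0 - 3*0 = 0 + 0 = 0)
-27*j*(-22) = -27*0*(-22) = 0*(-22) = 0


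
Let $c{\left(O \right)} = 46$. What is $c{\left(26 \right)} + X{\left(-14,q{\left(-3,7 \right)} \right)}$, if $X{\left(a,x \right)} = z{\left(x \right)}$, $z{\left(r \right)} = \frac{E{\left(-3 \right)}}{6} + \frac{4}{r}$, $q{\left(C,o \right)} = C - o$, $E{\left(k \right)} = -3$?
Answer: $\frac{451}{10} \approx 45.1$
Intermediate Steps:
$z{\left(r \right)} = - \frac{1}{2} + \frac{4}{r}$ ($z{\left(r \right)} = - \frac{3}{6} + \frac{4}{r} = \left(-3\right) \frac{1}{6} + \frac{4}{r} = - \frac{1}{2} + \frac{4}{r}$)
$X{\left(a,x \right)} = \frac{8 - x}{2 x}$
$c{\left(26 \right)} + X{\left(-14,q{\left(-3,7 \right)} \right)} = 46 + \frac{8 - \left(-3 - 7\right)}{2 \left(-3 - 7\right)} = 46 + \frac{8 - -10}{2 \left(-10\right)} = 46 + \frac{1}{2} \left(- \frac{1}{10}\right) \left(8 + 10\right) = 46 + \frac{1}{2} \left(- \frac{1}{10}\right) 18 = 46 - \frac{9}{10} = \frac{451}{10}$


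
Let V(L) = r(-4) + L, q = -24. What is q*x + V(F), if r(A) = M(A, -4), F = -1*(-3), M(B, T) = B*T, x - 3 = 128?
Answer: -3125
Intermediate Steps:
x = 131 (x = 3 + 128 = 131)
F = 3
r(A) = -4*A (r(A) = A*(-4) = -4*A)
V(L) = 16 + L (V(L) = -4*(-4) + L = 16 + L)
q*x + V(F) = -24*131 + (16 + 3) = -3144 + 19 = -3125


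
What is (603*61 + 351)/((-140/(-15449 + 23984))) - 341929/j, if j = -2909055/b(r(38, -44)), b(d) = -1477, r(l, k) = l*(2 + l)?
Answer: -92206278491657/40726770 ≈ -2.2640e+6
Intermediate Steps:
j = 2909055/1477 (j = -2909055/(-1477) = -2909055*(-1/1477) = 2909055/1477 ≈ 1969.6)
(603*61 + 351)/((-140/(-15449 + 23984))) - 341929/j = (603*61 + 351)/((-140/(-15449 + 23984))) - 341929/2909055/1477 = (36783 + 351)/((-140/8535)) - 341929*1477/2909055 = 37134/(((1/8535)*(-140))) - 505029133/2909055 = 37134/(-28/1707) - 505029133/2909055 = 37134*(-1707/28) - 505029133/2909055 = -31693869/14 - 505029133/2909055 = -92206278491657/40726770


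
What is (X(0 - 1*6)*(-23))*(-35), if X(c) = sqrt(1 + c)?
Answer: 805*I*sqrt(5) ≈ 1800.0*I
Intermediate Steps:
(X(0 - 1*6)*(-23))*(-35) = (sqrt(1 + (0 - 1*6))*(-23))*(-35) = (sqrt(1 + (0 - 6))*(-23))*(-35) = (sqrt(1 - 6)*(-23))*(-35) = (sqrt(-5)*(-23))*(-35) = ((I*sqrt(5))*(-23))*(-35) = -23*I*sqrt(5)*(-35) = 805*I*sqrt(5)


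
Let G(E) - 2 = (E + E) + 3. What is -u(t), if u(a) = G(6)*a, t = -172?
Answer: 2924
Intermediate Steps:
G(E) = 5 + 2*E (G(E) = 2 + ((E + E) + 3) = 2 + (2*E + 3) = 2 + (3 + 2*E) = 5 + 2*E)
u(a) = 17*a (u(a) = (5 + 2*6)*a = (5 + 12)*a = 17*a)
-u(t) = -17*(-172) = -1*(-2924) = 2924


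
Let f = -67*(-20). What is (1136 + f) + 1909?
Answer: 4385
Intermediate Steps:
f = 1340
(1136 + f) + 1909 = (1136 + 1340) + 1909 = 2476 + 1909 = 4385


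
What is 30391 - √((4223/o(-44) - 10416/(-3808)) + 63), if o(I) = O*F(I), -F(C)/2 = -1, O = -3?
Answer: 30391 - I*√1659693/51 ≈ 30391.0 - 25.261*I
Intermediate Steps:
F(C) = 2 (F(C) = -2*(-1) = 2)
o(I) = -6 (o(I) = -3*2 = -6)
30391 - √((4223/o(-44) - 10416/(-3808)) + 63) = 30391 - √((4223/(-6) - 10416/(-3808)) + 63) = 30391 - √((4223*(-⅙) - 10416*(-1/3808)) + 63) = 30391 - √((-4223/6 + 93/34) + 63) = 30391 - √(-35756/51 + 63) = 30391 - √(-32543/51) = 30391 - I*√1659693/51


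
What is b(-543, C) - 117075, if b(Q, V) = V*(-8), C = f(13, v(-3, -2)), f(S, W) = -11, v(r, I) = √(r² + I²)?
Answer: -116987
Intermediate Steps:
v(r, I) = √(I² + r²)
C = -11
b(Q, V) = -8*V
b(-543, C) - 117075 = -8*(-11) - 117075 = 88 - 117075 = -116987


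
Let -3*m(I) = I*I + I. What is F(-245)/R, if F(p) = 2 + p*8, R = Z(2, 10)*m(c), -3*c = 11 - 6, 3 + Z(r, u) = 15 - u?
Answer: 26433/10 ≈ 2643.3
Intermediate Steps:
Z(r, u) = 12 - u (Z(r, u) = -3 + (15 - u) = 12 - u)
c = -5/3 (c = -(11 - 6)/3 = -1/3*5 = -5/3 ≈ -1.6667)
m(I) = -I/3 - I**2/3 (m(I) = -(I*I + I)/3 = -(I**2 + I)/3 = -(I + I**2)/3 = -I/3 - I**2/3)
R = -20/27 (R = (12 - 1*10)*(-1/3*(-5/3)*(1 - 5/3)) = (12 - 10)*(-1/3*(-5/3)*(-2/3)) = 2*(-10/27) = -20/27 ≈ -0.74074)
F(p) = 2 + 8*p
F(-245)/R = (2 + 8*(-245))/(-20/27) = (2 - 1960)*(-27/20) = -1958*(-27/20) = 26433/10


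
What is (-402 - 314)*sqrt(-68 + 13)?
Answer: -716*I*sqrt(55) ≈ -5310.0*I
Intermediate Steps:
(-402 - 314)*sqrt(-68 + 13) = -716*I*sqrt(55)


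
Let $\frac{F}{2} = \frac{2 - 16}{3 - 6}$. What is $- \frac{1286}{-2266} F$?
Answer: $\frac{18004}{3399} \approx 5.2969$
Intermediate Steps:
$F = \frac{28}{3}$ ($F = 2 \frac{2 - 16}{3 - 6} = 2 \left(- \frac{14}{-3}\right) = 2 \left(\left(-14\right) \left(- \frac{1}{3}\right)\right) = 2 \cdot \frac{14}{3} = \frac{28}{3} \approx 9.3333$)
$- \frac{1286}{-2266} F = - \frac{1286}{-2266} \cdot \frac{28}{3} = \left(-1286\right) \left(- \frac{1}{2266}\right) \frac{28}{3} = \frac{643}{1133} \cdot \frac{28}{3} = \frac{18004}{3399}$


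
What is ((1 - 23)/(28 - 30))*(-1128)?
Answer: -12408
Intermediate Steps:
((1 - 23)/(28 - 30))*(-1128) = -22/(-2)*(-1128) = -22*(-½)*(-1128) = 11*(-1128) = -12408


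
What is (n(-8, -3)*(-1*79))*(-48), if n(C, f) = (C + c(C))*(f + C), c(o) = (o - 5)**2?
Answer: -6715632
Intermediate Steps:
c(o) = (-5 + o)**2
n(C, f) = (C + f)*(C + (-5 + C)**2) (n(C, f) = (C + (-5 + C)**2)*(f + C) = (C + (-5 + C)**2)*(C + f) = (C + f)*(C + (-5 + C)**2))
(n(-8, -3)*(-1*79))*(-48) = (((-8)**2 - 8*(-3) - 8*(-5 - 8)**2 - 3*(-5 - 8)**2)*(-1*79))*(-48) = ((64 + 24 - 8*(-13)**2 - 3*(-13)**2)*(-79))*(-48) = ((64 + 24 - 8*169 - 3*169)*(-79))*(-48) = ((64 + 24 - 1352 - 507)*(-79))*(-48) = -1771*(-79)*(-48) = 139909*(-48) = -6715632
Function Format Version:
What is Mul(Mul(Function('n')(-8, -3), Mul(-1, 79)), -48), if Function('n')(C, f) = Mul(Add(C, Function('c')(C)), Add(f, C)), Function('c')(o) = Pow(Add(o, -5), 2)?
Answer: -6715632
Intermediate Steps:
Function('c')(o) = Pow(Add(-5, o), 2)
Function('n')(C, f) = Mul(Add(C, f), Add(C, Pow(Add(-5, C), 2))) (Function('n')(C, f) = Mul(Add(C, Pow(Add(-5, C), 2)), Add(f, C)) = Mul(Add(C, Pow(Add(-5, C), 2)), Add(C, f)) = Mul(Add(C, f), Add(C, Pow(Add(-5, C), 2))))
Mul(Mul(Function('n')(-8, -3), Mul(-1, 79)), -48) = Mul(Mul(Add(Pow(-8, 2), Mul(-8, -3), Mul(-8, Pow(Add(-5, -8), 2)), Mul(-3, Pow(Add(-5, -8), 2))), Mul(-1, 79)), -48) = Mul(Mul(Add(64, 24, Mul(-8, Pow(-13, 2)), Mul(-3, Pow(-13, 2))), -79), -48) = Mul(Mul(Add(64, 24, Mul(-8, 169), Mul(-3, 169)), -79), -48) = Mul(Mul(Add(64, 24, -1352, -507), -79), -48) = Mul(Mul(-1771, -79), -48) = Mul(139909, -48) = -6715632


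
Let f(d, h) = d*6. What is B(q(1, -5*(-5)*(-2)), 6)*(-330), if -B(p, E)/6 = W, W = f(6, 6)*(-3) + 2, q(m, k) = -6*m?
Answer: -209880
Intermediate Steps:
f(d, h) = 6*d
W = -106 (W = (6*6)*(-3) + 2 = 36*(-3) + 2 = -108 + 2 = -106)
B(p, E) = 636 (B(p, E) = -6*(-106) = 636)
B(q(1, -5*(-5)*(-2)), 6)*(-330) = 636*(-330) = -209880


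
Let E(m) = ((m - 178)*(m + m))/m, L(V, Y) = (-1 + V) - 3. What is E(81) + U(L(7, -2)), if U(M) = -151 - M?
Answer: -348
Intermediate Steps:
L(V, Y) = -4 + V
E(m) = -356 + 2*m (E(m) = ((-178 + m)*(2*m))/m = (2*m*(-178 + m))/m = -356 + 2*m)
E(81) + U(L(7, -2)) = (-356 + 2*81) + (-151 - (-4 + 7)) = (-356 + 162) + (-151 - 1*3) = -194 + (-151 - 3) = -194 - 154 = -348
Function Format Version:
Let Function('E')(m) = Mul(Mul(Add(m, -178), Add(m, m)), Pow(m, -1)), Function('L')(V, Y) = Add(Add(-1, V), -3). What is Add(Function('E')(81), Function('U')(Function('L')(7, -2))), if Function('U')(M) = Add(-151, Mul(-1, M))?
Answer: -348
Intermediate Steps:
Function('L')(V, Y) = Add(-4, V)
Function('E')(m) = Add(-356, Mul(2, m)) (Function('E')(m) = Mul(Mul(Add(-178, m), Mul(2, m)), Pow(m, -1)) = Mul(Mul(2, m, Add(-178, m)), Pow(m, -1)) = Add(-356, Mul(2, m)))
Add(Function('E')(81), Function('U')(Function('L')(7, -2))) = Add(Add(-356, Mul(2, 81)), Add(-151, Mul(-1, Add(-4, 7)))) = Add(Add(-356, 162), Add(-151, Mul(-1, 3))) = Add(-194, Add(-151, -3)) = Add(-194, -154) = -348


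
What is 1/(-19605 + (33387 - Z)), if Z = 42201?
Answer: -1/28419 ≈ -3.5188e-5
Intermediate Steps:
1/(-19605 + (33387 - Z)) = 1/(-19605 + (33387 - 1*42201)) = 1/(-19605 + (33387 - 42201)) = 1/(-19605 - 8814) = 1/(-28419) = -1/28419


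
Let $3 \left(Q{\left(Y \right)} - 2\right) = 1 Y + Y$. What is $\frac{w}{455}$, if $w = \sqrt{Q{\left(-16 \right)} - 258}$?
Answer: $\frac{4 i \sqrt{6}}{273} \approx 0.03589 i$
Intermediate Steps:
$Q{\left(Y \right)} = 2 + \frac{2 Y}{3}$ ($Q{\left(Y \right)} = 2 + \frac{1 Y + Y}{3} = 2 + \frac{Y + Y}{3} = 2 + \frac{2 Y}{3}$)
$w = \frac{20 i \sqrt{6}}{3}$ ($w = \sqrt{\left(2 + \frac{2}{3} \left(-16\right)\right) - 258} = \sqrt{\left(2 - \frac{32}{3}\right) - 258} = \sqrt{- \frac{26}{3} - 258} = \sqrt{- \frac{800}{3}} = \frac{20 i \sqrt{6}}{3} \approx 16.33 i$)
$\frac{w}{455} = \frac{\frac{20}{3} i \sqrt{6}}{455} = \frac{20 i \sqrt{6}}{3} \cdot \frac{1}{455} = \frac{4 i \sqrt{6}}{273}$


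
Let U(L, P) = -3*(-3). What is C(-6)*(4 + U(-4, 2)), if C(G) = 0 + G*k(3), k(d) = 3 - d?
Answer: 0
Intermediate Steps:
U(L, P) = 9
C(G) = 0 (C(G) = 0 + G*(3 - 1*3) = 0 + G*(3 - 3) = 0 + G*0 = 0 + 0 = 0)
C(-6)*(4 + U(-4, 2)) = 0*(4 + 9) = 0*13 = 0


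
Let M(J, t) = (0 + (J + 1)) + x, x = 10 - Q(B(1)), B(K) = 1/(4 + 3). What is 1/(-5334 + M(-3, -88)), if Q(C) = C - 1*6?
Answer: -7/37241 ≈ -0.00018796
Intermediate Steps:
B(K) = ⅐ (B(K) = 1/7 = ⅐)
Q(C) = -6 + C (Q(C) = C - 6 = -6 + C)
x = 111/7 (x = 10 - (-6 + ⅐) = 10 - 1*(-41/7) = 10 + 41/7 = 111/7 ≈ 15.857)
M(J, t) = 118/7 + J (M(J, t) = (0 + (J + 1)) + 111/7 = (0 + (1 + J)) + 111/7 = (1 + J) + 111/7 = 118/7 + J)
1/(-5334 + M(-3, -88)) = 1/(-5334 + (118/7 - 3)) = 1/(-5334 + 97/7) = 1/(-37241/7) = -7/37241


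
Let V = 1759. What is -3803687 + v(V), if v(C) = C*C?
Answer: -709606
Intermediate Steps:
v(C) = C²
-3803687 + v(V) = -3803687 + 1759² = -3803687 + 3094081 = -709606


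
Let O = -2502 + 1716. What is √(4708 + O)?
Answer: √3922 ≈ 62.626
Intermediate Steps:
O = -786
√(4708 + O) = √(4708 - 786) = √3922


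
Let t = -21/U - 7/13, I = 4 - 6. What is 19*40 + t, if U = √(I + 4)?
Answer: 9873/13 - 21*√2/2 ≈ 744.61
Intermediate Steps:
I = -2
U = √2 (U = √(-2 + 4) = √2 ≈ 1.4142)
t = -7/13 - 21*√2/2 (t = -21*√2/2 - 7/13 = -7/13 - 21*√2/2 ≈ -15.388)
19*40 + t = 19*40 + (-7/13 - 21*√2/2) = 760 + (-7/13 - 21*√2/2) = 9873/13 - 21*√2/2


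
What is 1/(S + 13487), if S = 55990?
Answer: 1/69477 ≈ 1.4393e-5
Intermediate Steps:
1/(S + 13487) = 1/(55990 + 13487) = 1/69477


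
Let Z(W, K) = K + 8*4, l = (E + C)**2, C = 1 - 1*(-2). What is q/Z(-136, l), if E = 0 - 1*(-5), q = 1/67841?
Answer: 1/6512736 ≈ 1.5355e-7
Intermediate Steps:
C = 3 (C = 1 + 2 = 3)
q = 1/67841 ≈ 1.4740e-5
E = 5 (E = 0 + 5 = 5)
l = 64 (l = (5 + 3)**2 = 8**2 = 64)
Z(W, K) = 32 + K (Z(W, K) = K + 32 = 32 + K)
q/Z(-136, l) = 1/(67841*(32 + 64)) = (1/67841)/96 = (1/67841)*(1/96) = 1/6512736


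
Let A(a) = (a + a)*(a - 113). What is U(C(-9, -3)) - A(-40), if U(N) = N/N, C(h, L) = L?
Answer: -12239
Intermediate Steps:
U(N) = 1
A(a) = 2*a*(-113 + a) (A(a) = (2*a)*(-113 + a) = 2*a*(-113 + a))
U(C(-9, -3)) - A(-40) = 1 - 2*(-40)*(-113 - 40) = 1 - 2*(-40)*(-153) = 1 - 1*12240 = 1 - 12240 = -12239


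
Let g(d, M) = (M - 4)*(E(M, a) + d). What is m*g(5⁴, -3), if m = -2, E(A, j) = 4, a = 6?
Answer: 8806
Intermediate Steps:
g(d, M) = (-4 + M)*(4 + d) (g(d, M) = (M - 4)*(4 + d) = (-4 + M)*(4 + d))
m*g(5⁴, -3) = -2*(-16 - 4*5⁴ + 4*(-3) - 3*5⁴) = -2*(-16 - 4*625 - 12 - 3*625) = -2*(-16 - 2500 - 12 - 1875) = -2*(-4403) = 8806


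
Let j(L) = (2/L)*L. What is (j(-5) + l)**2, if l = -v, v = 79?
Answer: 5929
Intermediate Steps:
l = -79 (l = -1*79 = -79)
j(L) = 2
(j(-5) + l)**2 = (2 - 79)**2 = (-77)**2 = 5929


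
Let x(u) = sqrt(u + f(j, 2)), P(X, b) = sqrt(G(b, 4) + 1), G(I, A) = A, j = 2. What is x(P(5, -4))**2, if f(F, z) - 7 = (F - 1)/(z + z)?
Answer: 29/4 + sqrt(5) ≈ 9.4861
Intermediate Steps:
P(X, b) = sqrt(5) (P(X, b) = sqrt(4 + 1) = sqrt(5))
f(F, z) = 7 + (-1 + F)/(2*z) (f(F, z) = 7 + (F - 1)/(z + z) = 7 + (-1 + F)/((2*z)) = 7 + (-1 + F)*(1/(2*z)) = 7 + (-1 + F)/(2*z))
x(u) = sqrt(29/4 + u) (x(u) = sqrt(u + (1/2)*(-1 + 2 + 14*2)/2) = sqrt(u + (1/2)*(1/2)*(-1 + 2 + 28)) = sqrt(u + (1/2)*(1/2)*29) = sqrt(u + 29/4) = sqrt(29/4 + u))
x(P(5, -4))**2 = (sqrt(29 + 4*sqrt(5))/2)**2 = 29/4 + sqrt(5)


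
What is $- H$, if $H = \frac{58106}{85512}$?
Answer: $- \frac{29053}{42756} \approx -0.67951$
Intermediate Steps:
$H = \frac{29053}{42756}$ ($H = 58106 \cdot \frac{1}{85512} = \frac{29053}{42756} \approx 0.67951$)
$- H = \left(-1\right) \frac{29053}{42756} = - \frac{29053}{42756}$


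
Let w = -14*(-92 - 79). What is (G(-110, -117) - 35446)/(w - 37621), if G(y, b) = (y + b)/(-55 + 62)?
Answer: 248349/246589 ≈ 1.0071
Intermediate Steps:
G(y, b) = b/7 + y/7 (G(y, b) = (b + y)/7 = (b + y)*(1/7) = b/7 + y/7)
w = 2394 (w = -14*(-171) = 2394)
(G(-110, -117) - 35446)/(w - 37621) = (((1/7)*(-117) + (1/7)*(-110)) - 35446)/(2394 - 37621) = ((-117/7 - 110/7) - 35446)/(-35227) = (-227/7 - 35446)*(-1/35227) = -248349/7*(-1/35227) = 248349/246589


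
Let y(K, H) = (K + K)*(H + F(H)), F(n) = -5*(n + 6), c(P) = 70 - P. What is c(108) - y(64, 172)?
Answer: 91866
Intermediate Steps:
F(n) = -30 - 5*n (F(n) = -5*(6 + n) = -30 - 5*n)
y(K, H) = 2*K*(-30 - 4*H) (y(K, H) = (K + K)*(H + (-30 - 5*H)) = (2*K)*(-30 - 4*H) = 2*K*(-30 - 4*H))
c(108) - y(64, 172) = (70 - 1*108) - (-4)*64*(15 + 2*172) = (70 - 108) - (-4)*64*(15 + 344) = -38 - (-4)*64*359 = -38 - 1*(-91904) = -38 + 91904 = 91866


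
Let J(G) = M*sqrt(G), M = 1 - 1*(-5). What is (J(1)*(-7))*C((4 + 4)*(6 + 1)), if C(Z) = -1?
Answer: 42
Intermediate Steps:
M = 6 (M = 1 + 5 = 6)
J(G) = 6*sqrt(G)
(J(1)*(-7))*C((4 + 4)*(6 + 1)) = ((6*sqrt(1))*(-7))*(-1) = ((6*1)*(-7))*(-1) = (6*(-7))*(-1) = -42*(-1) = 42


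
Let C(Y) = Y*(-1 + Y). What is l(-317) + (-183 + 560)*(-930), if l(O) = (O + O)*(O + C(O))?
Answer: -64060636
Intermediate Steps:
l(O) = 2*O*(O + O*(-1 + O)) (l(O) = (O + O)*(O + O*(-1 + O)) = (2*O)*(O + O*(-1 + O)) = 2*O*(O + O*(-1 + O)))
l(-317) + (-183 + 560)*(-930) = 2*(-317)³ + (-183 + 560)*(-930) = 2*(-31855013) + 377*(-930) = -63710026 - 350610 = -64060636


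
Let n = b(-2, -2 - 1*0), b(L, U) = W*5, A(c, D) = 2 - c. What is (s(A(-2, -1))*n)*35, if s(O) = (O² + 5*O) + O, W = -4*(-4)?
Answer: 112000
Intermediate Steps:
W = 16
s(O) = O² + 6*O
b(L, U) = 80 (b(L, U) = 16*5 = 80)
n = 80
(s(A(-2, -1))*n)*35 = (((2 - 1*(-2))*(6 + (2 - 1*(-2))))*80)*35 = (((2 + 2)*(6 + (2 + 2)))*80)*35 = ((4*(6 + 4))*80)*35 = ((4*10)*80)*35 = (40*80)*35 = 3200*35 = 112000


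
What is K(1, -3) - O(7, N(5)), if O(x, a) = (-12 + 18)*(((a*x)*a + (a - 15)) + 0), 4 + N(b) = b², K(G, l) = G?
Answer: -18557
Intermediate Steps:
N(b) = -4 + b²
O(x, a) = -90 + 6*a + 6*x*a² (O(x, a) = 6*((x*a² + (-15 + a)) + 0) = 6*((-15 + a + x*a²) + 0) = 6*(-15 + a + x*a²) = -90 + 6*a + 6*x*a²)
K(1, -3) - O(7, N(5)) = 1 - (-90 + 6*(-4 + 5²) + 6*7*(-4 + 5²)²) = 1 - (-90 + 6*(-4 + 25) + 6*7*(-4 + 25)²) = 1 - (-90 + 6*21 + 6*7*21²) = 1 - (-90 + 126 + 6*7*441) = 1 - (-90 + 126 + 18522) = 1 - 1*18558 = 1 - 18558 = -18557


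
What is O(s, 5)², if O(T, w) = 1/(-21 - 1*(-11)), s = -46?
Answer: 1/100 ≈ 0.010000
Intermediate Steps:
O(T, w) = -⅒ (O(T, w) = 1/(-21 + 11) = 1/(-10) = -⅒)
O(s, 5)² = (-⅒)² = 1/100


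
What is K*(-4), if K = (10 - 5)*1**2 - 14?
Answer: 36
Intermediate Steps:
K = -9 (K = 5*1 - 14 = 5 - 14 = -9)
K*(-4) = -9*(-4) = 36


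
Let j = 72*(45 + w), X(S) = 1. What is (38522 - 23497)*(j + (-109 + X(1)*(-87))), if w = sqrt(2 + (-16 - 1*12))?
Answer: 45736100 + 1081800*I*sqrt(26) ≈ 4.5736e+7 + 5.5161e+6*I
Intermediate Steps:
w = I*sqrt(26) (w = sqrt(2 + (-16 - 12)) = sqrt(2 - 28) = sqrt(-26) = I*sqrt(26) ≈ 5.099*I)
j = 3240 + 72*I*sqrt(26) (j = 72*(45 + I*sqrt(26)) = 3240 + 72*I*sqrt(26) ≈ 3240.0 + 367.13*I)
(38522 - 23497)*(j + (-109 + X(1)*(-87))) = (38522 - 23497)*((3240 + 72*I*sqrt(26)) + (-109 + 1*(-87))) = 15025*((3240 + 72*I*sqrt(26)) + (-109 - 87)) = 15025*((3240 + 72*I*sqrt(26)) - 196) = 15025*(3044 + 72*I*sqrt(26)) = 45736100 + 1081800*I*sqrt(26)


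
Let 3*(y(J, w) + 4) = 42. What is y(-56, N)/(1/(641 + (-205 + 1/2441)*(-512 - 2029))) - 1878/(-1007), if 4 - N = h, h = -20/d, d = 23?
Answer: 12820033421348/2458087 ≈ 5.2154e+6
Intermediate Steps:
h = -20/23 ≈ -0.86957
N = 112/23 (N = 4 - 1*(-20/23) = 4 + 20/23 = 112/23 ≈ 4.8696)
y(J, w) = 10 (y(J, w) = -4 + (1/3)*42 = -4 + 14 = 10)
y(-56, N)/(1/(641 + (-205 + 1/2441)*(-512 - 2029))) - 1878/(-1007) = 10/(1/(641 + (-205 + 1/2441)*(-512 - 2029))) - 1878/(-1007) = 10/(1/(641 + (-205 + 1/2441)*(-2541))) - 1878*(-1/1007) = 10/(1/(641 - 500404/2441*(-2541))) + 1878/1007 = 10/(1/(641 + 1271526564/2441)) + 1878/1007 = 10/(1/(1273091245/2441)) + 1878/1007 = 10/(2441/1273091245) + 1878/1007 = 10*(1273091245/2441) + 1878/1007 = 12730912450/2441 + 1878/1007 = 12820033421348/2458087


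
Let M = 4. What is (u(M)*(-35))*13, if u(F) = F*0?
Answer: 0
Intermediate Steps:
u(F) = 0
(u(M)*(-35))*13 = (0*(-35))*13 = 0*13 = 0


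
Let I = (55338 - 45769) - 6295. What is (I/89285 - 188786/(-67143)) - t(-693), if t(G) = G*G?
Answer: -2879009767641803/5994862755 ≈ -4.8025e+5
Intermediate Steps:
I = 3274 (I = 9569 - 6295 = 3274)
t(G) = G²
(I/89285 - 188786/(-67143)) - t(-693) = (3274/89285 - 188786/(-67143)) - 1*(-693)² = (3274*(1/89285) - 188786*(-1/67143)) - 1*480249 = (3274/89285 + 188786/67143) - 480249 = 17075584192/5994862755 - 480249 = -2879009767641803/5994862755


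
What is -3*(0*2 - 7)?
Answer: 21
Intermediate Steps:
-3*(0*2 - 7) = -3*(0 - 7) = -3*(-7) = 21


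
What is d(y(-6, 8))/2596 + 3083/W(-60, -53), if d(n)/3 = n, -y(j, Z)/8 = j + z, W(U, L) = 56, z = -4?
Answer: 2004227/36344 ≈ 55.146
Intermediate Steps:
y(j, Z) = 32 - 8*j (y(j, Z) = -8*(j - 4) = -8*(-4 + j) = 32 - 8*j)
d(n) = 3*n
d(y(-6, 8))/2596 + 3083/W(-60, -53) = (3*(32 - 8*(-6)))/2596 + 3083/56 = (3*(32 + 48))*(1/2596) + 3083*(1/56) = (3*80)*(1/2596) + 3083/56 = 240*(1/2596) + 3083/56 = 60/649 + 3083/56 = 2004227/36344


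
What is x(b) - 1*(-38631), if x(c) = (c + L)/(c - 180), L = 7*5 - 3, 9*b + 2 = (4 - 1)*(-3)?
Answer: 63006884/1631 ≈ 38631.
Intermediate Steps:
b = -11/9 (b = -2/9 + ((4 - 1)*(-3))/9 = -2/9 + (3*(-3))/9 = -2/9 + (⅑)*(-9) = -2/9 - 1 = -11/9 ≈ -1.2222)
L = 32 (L = 35 - 3 = 32)
x(c) = (32 + c)/(-180 + c) (x(c) = (c + 32)/(c - 180) = (32 + c)/(-180 + c))
x(b) - 1*(-38631) = (32 - 11/9)/(-180 - 11/9) - 1*(-38631) = (277/9)/(-1631/9) + 38631 = -9/1631*277/9 + 38631 = -277/1631 + 38631 = 63006884/1631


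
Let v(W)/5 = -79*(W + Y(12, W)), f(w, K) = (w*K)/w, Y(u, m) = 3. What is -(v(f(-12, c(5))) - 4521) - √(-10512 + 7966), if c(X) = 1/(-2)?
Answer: 11017/2 - I*√2546 ≈ 5508.5 - 50.458*I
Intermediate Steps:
c(X) = -½
f(w, K) = K (f(w, K) = (K*w)/w = K)
v(W) = -1185 - 395*W (v(W) = 5*(-79*(W + 3)) = 5*(-79*(3 + W)) = 5*(-237 - 79*W) = -1185 - 395*W)
-(v(f(-12, c(5))) - 4521) - √(-10512 + 7966) = -((-1185 - 395*(-½)) - 4521) - √(-10512 + 7966) = -((-1185 + 395/2) - 4521) - √(-2546) = -(-1975/2 - 4521) - I*√2546 = -1*(-11017/2) - I*√2546 = 11017/2 - I*√2546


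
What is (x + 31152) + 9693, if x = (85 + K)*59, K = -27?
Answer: 44267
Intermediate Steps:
x = 3422 (x = (85 - 27)*59 = 58*59 = 3422)
(x + 31152) + 9693 = (3422 + 31152) + 9693 = 34574 + 9693 = 44267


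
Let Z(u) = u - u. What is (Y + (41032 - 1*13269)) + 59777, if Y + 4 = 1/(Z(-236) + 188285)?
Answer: 16481715761/188285 ≈ 87536.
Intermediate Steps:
Z(u) = 0
Y = -753139/188285 (Y = -4 + 1/(0 + 188285) = -4 + 1/188285 = -753139/188285 ≈ -4.0000)
(Y + (41032 - 1*13269)) + 59777 = (-753139/188285 + (41032 - 1*13269)) + 59777 = (-753139/188285 + (41032 - 13269)) + 59777 = (-753139/188285 + 27763) + 59777 = 5226603316/188285 + 59777 = 16481715761/188285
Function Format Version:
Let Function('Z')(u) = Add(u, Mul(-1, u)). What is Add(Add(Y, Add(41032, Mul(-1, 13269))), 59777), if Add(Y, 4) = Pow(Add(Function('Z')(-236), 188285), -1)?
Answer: Rational(16481715761, 188285) ≈ 87536.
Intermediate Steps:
Function('Z')(u) = 0
Y = Rational(-753139, 188285) (Y = Add(-4, Pow(Add(0, 188285), -1)) = Add(-4, Pow(188285, -1)) = Add(-4, Rational(1, 188285)) = Rational(-753139, 188285) ≈ -4.0000)
Add(Add(Y, Add(41032, Mul(-1, 13269))), 59777) = Add(Add(Rational(-753139, 188285), Add(41032, Mul(-1, 13269))), 59777) = Add(Add(Rational(-753139, 188285), Add(41032, -13269)), 59777) = Add(Add(Rational(-753139, 188285), 27763), 59777) = Add(Rational(5226603316, 188285), 59777) = Rational(16481715761, 188285)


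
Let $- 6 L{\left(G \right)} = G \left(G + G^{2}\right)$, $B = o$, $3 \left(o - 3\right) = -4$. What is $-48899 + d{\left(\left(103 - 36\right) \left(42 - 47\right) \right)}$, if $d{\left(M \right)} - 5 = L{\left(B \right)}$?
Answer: $- \frac{3960514}{81} \approx -48895.0$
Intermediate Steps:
$o = \frac{5}{3}$ ($o = 3 + \frac{1}{3} \left(-4\right) = 3 - \frac{4}{3} = \frac{5}{3} \approx 1.6667$)
$B = \frac{5}{3} \approx 1.6667$
$L{\left(G \right)} = - \frac{G \left(G + G^{2}\right)}{6}$
$d{\left(M \right)} = \frac{305}{81}$ ($d{\left(M \right)} = 5 + \frac{\left(\frac{5}{3}\right)^{2} \left(-1 - \frac{5}{3}\right)}{6} = 5 + \frac{1}{6} \cdot \frac{25}{9} \left(-1 - \frac{5}{3}\right) = 5 + \frac{1}{6} \cdot \frac{25}{9} \left(- \frac{8}{3}\right) = 5 - \frac{100}{81} = \frac{305}{81}$)
$-48899 + d{\left(\left(103 - 36\right) \left(42 - 47\right) \right)} = -48899 + \frac{305}{81} = - \frac{3960514}{81}$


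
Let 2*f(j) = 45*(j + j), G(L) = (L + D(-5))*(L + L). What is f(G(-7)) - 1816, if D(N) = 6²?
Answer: -20086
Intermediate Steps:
D(N) = 36
G(L) = 2*L*(36 + L) (G(L) = (L + 36)*(L + L) = (36 + L)*(2*L) = 2*L*(36 + L))
f(j) = 45*j (f(j) = (45*(j + j))/2 = (45*(2*j))/2 = (90*j)/2 = 45*j)
f(G(-7)) - 1816 = 45*(2*(-7)*(36 - 7)) - 1816 = 45*(2*(-7)*29) - 1816 = 45*(-406) - 1816 = -18270 - 1816 = -20086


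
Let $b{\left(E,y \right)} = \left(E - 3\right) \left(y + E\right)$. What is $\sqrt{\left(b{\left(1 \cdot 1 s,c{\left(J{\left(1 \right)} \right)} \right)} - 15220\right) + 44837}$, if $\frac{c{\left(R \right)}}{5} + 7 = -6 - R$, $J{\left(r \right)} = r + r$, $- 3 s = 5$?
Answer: $\frac{\sqrt{269773}}{3} \approx 173.13$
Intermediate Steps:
$s = - \frac{5}{3}$ ($s = \left(- \frac{1}{3}\right) 5 = - \frac{5}{3} \approx -1.6667$)
$J{\left(r \right)} = 2 r$
$c{\left(R \right)} = -65 - 5 R$ ($c{\left(R \right)} = -35 + 5 \left(-6 - R\right) = -35 - \left(30 + 5 R\right) = -65 - 5 R$)
$b{\left(E,y \right)} = \left(-3 + E\right) \left(E + y\right)$
$\sqrt{\left(b{\left(1 \cdot 1 s,c{\left(J{\left(1 \right)} \right)} \right)} - 15220\right) + 44837} = \sqrt{\left(\left(\left(1 \cdot 1 \left(- \frac{5}{3}\right)\right)^{2} - 3 \cdot 1 \cdot 1 \left(- \frac{5}{3}\right) - 3 \left(-65 - 5 \cdot 2 \cdot 1\right) + 1 \cdot 1 \left(- \frac{5}{3}\right) \left(-65 - 5 \cdot 2 \cdot 1\right)\right) - 15220\right) + 44837} = \sqrt{\left(\left(\left(1 \left(- \frac{5}{3}\right)\right)^{2} - 3 \cdot 1 \left(- \frac{5}{3}\right) - 3 \left(-65 - 10\right) + 1 \left(- \frac{5}{3}\right) \left(-65 - 10\right)\right) - 15220\right) + 44837} = \sqrt{\left(\left(\left(- \frac{5}{3}\right)^{2} - -5 - 3 \left(-65 - 10\right) - \frac{5 \left(-65 - 10\right)}{3}\right) - 15220\right) + 44837} = \sqrt{\left(\left(\frac{25}{9} + 5 - -225 - -125\right) - 15220\right) + 44837} = \sqrt{\left(\left(\frac{25}{9} + 5 + 225 + 125\right) - 15220\right) + 44837} = \sqrt{\left(\frac{3220}{9} - 15220\right) + 44837} = \sqrt{- \frac{133760}{9} + 44837} = \sqrt{\frac{269773}{9}} = \frac{\sqrt{269773}}{3}$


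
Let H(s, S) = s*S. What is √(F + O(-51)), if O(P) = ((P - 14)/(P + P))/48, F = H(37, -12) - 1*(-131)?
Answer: I*√52101022/408 ≈ 17.691*I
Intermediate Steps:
H(s, S) = S*s
F = -313 (F = -12*37 - 1*(-131) = -444 + 131 = -313)
O(P) = (-14 + P)/(96*P) (O(P) = ((-14 + P)/((2*P)))*(1/48) = ((-14 + P)*(1/(2*P)))*(1/48) = ((-14 + P)/(2*P))*(1/48) = (-14 + P)/(96*P))
√(F + O(-51)) = √(-313 + (1/96)*(-14 - 51)/(-51)) = √(-313 + (1/96)*(-1/51)*(-65)) = √(-313 + 65/4896) = √(-1532383/4896) = I*√52101022/408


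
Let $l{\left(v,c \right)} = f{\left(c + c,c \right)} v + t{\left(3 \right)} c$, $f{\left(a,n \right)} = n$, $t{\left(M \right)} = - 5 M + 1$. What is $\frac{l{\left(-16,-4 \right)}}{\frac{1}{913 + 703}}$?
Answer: $193920$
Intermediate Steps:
$t{\left(M \right)} = 1 - 5 M$
$l{\left(v,c \right)} = - 14 c + c v$ ($l{\left(v,c \right)} = c v + \left(1 - 15\right) c = c v - 14 c = - 14 c + c v$)
$\frac{l{\left(-16,-4 \right)}}{\frac{1}{913 + 703}} = \frac{\left(-4\right) \left(-14 - 16\right)}{\frac{1}{913 + 703}} = \frac{\left(-4\right) \left(-30\right)}{\frac{1}{1616}} = 120 \frac{1}{\frac{1}{1616}} = 120 \cdot 1616 = 193920$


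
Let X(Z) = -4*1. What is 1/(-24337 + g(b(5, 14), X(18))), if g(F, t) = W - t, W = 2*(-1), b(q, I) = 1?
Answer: -1/24335 ≈ -4.1093e-5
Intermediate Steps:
X(Z) = -4
W = -2
g(F, t) = -2 - t
1/(-24337 + g(b(5, 14), X(18))) = 1/(-24337 + (-2 - 1*(-4))) = 1/(-24337 + (-2 + 4)) = 1/(-24337 + 2) = 1/(-24335) = -1/24335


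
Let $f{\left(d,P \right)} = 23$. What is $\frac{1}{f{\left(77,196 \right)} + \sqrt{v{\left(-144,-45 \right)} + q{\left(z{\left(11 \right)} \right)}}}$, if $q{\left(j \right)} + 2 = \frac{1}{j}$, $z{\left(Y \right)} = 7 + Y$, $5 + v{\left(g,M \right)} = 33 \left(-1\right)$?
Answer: $\frac{414}{10241} - \frac{3 i \sqrt{1438}}{10241} \approx 0.040426 - 0.011109 i$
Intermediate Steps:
$v{\left(g,M \right)} = -38$ ($v{\left(g,M \right)} = -5 + 33 \left(-1\right) = -5 - 33 = -38$)
$q{\left(j \right)} = -2 + \frac{1}{j}$
$\frac{1}{f{\left(77,196 \right)} + \sqrt{v{\left(-144,-45 \right)} + q{\left(z{\left(11 \right)} \right)}}} = \frac{1}{23 + \sqrt{-38 - \left(2 - \frac{1}{7 + 11}\right)}} = \frac{1}{23 + \sqrt{-38 - \left(2 - \frac{1}{18}\right)}} = \frac{1}{23 + \sqrt{-38 + \left(-2 + \frac{1}{18}\right)}} = \frac{1}{23 + \sqrt{-38 - \frac{35}{18}}} = \frac{1}{23 + \sqrt{- \frac{719}{18}}} = \frac{1}{23 + \frac{i \sqrt{1438}}{6}}$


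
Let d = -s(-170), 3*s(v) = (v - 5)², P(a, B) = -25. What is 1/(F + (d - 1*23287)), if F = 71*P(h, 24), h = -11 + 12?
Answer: -3/105811 ≈ -2.8352e-5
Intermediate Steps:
h = 1
s(v) = (-5 + v)²/3 (s(v) = (v - 5)²/3 = (-5 + v)²/3)
d = -30625/3 (d = -(-5 - 170)²/3 = -(-175)²/3 = -30625/3 ≈ -10208.)
F = -1775 (F = 71*(-25) = -1775)
1/(F + (d - 1*23287)) = 1/(-1775 + (-30625/3 - 1*23287)) = 1/(-1775 + (-30625/3 - 23287)) = 1/(-1775 - 100486/3) = 1/(-105811/3) = -3/105811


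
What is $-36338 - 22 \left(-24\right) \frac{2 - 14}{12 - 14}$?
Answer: $-33170$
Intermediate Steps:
$-36338 - 22 \left(-24\right) \frac{2 - 14}{12 - 14} = -36338 - - 528 \left(- \frac{12}{-2}\right) = -36338 - - 528 \left(\left(-12\right) \left(- \frac{1}{2}\right)\right) = -36338 - \left(-528\right) 6 = -36338 - -3168 = -36338 + 3168 = -33170$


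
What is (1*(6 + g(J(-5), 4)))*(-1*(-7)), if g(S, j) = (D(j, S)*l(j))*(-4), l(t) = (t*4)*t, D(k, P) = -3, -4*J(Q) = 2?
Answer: 5418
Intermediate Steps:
J(Q) = -½ (J(Q) = -¼*2 = -½)
l(t) = 4*t² (l(t) = (4*t)*t = 4*t²)
g(S, j) = 48*j² (g(S, j) = -12*j²*(-4) = 48*j²)
(1*(6 + g(J(-5), 4)))*(-1*(-7)) = (1*(6 + 48*4²))*(-1*(-7)) = (1*(6 + 48*16))*7 = (1*(6 + 768))*7 = (1*774)*7 = 774*7 = 5418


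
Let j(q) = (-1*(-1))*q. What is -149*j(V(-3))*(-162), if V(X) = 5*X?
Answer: -362070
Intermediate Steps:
j(q) = q (j(q) = 1*q = q)
-149*j(V(-3))*(-162) = -745*(-3)*(-162) = -149*(-15)*(-162) = 2235*(-162) = -362070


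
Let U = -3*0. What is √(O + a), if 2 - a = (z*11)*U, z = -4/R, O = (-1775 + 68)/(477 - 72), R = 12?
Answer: I*√4485/45 ≈ 1.4882*I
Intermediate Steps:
O = -569/135 (O = -1707/405 = -1707*1/405 = -569/135 ≈ -4.2148)
z = -⅓ (z = -4/12 = -4*1/12 = -⅓ ≈ -0.33333)
U = 0
a = 2 (a = 2 - (-⅓*11)*0 = 2 - (-11)*0/3 = 2 - 1*0 = 2 + 0 = 2)
√(O + a) = √(-569/135 + 2) = √(-299/135) = I*√4485/45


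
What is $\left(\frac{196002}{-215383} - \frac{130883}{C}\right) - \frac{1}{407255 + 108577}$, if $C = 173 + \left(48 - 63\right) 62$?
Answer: $\frac{14464754280509669}{84103792847592} \approx 171.99$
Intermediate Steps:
$C = -757$ ($C = 173 + \left(48 - 63\right) 62 = 173 - 930 = -757$)
$\left(\frac{196002}{-215383} - \frac{130883}{C}\right) - \frac{1}{407255 + 108577} = \left(\frac{196002}{-215383} - \frac{130883}{-757}\right) - \frac{1}{407255 + 108577} = \left(196002 \left(- \frac{1}{215383}\right) - - \frac{130883}{757}\right) - \frac{1}{515832} = \left(- \frac{196002}{215383} + \frac{130883}{757}\right) - \frac{1}{515832} = \frac{28041599675}{163044931} - \frac{1}{515832} = \frac{14464754280509669}{84103792847592}$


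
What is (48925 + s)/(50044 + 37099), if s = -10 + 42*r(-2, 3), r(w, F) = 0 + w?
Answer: 48831/87143 ≈ 0.56036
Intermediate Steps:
r(w, F) = w
s = -94 (s = -10 + 42*(-2) = -10 - 84 = -94)
(48925 + s)/(50044 + 37099) = (48925 - 94)/(50044 + 37099) = 48831/87143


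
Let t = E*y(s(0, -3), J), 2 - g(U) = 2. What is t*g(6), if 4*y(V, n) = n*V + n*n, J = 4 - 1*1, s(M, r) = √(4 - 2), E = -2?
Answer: 0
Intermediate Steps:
s(M, r) = √2
J = 3 (J = 4 - 1 = 3)
y(V, n) = n²/4 + V*n/4 (y(V, n) = (n*V + n*n)/4 = (V*n + n²)/4 = (n² + V*n)/4 = n²/4 + V*n/4)
g(U) = 0 (g(U) = 2 - 1*2 = 2 - 2 = 0)
t = -9/2 - 3*√2/2 (t = -3*(√2 + 3)/2 = -3*(3 + √2)/2 = -2*(9/4 + 3*√2/4) = -9/2 - 3*√2/2 ≈ -6.6213)
t*g(6) = (-9/2 - 3*√2/2)*0 = 0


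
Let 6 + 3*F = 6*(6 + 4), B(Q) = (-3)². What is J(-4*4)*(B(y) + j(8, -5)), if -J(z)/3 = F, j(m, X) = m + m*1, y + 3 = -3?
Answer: -1350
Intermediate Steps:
y = -6 (y = -3 - 3 = -6)
j(m, X) = 2*m (j(m, X) = m + m = 2*m)
B(Q) = 9
F = 18 (F = -2 + (6*(6 + 4))/3 = -2 + (6*10)/3 = -2 + (⅓)*60 = -2 + 20 = 18)
J(z) = -54 (J(z) = -3*18 = -54)
J(-4*4)*(B(y) + j(8, -5)) = -54*(9 + 2*8) = -54*(9 + 16) = -54*25 = -1350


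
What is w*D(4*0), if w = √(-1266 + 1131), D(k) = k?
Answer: 0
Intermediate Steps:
w = 3*I*√15 (w = √(-135) = 3*I*√15 ≈ 11.619*I)
w*D(4*0) = (3*I*√15)*(4*0) = (3*I*√15)*0 = 0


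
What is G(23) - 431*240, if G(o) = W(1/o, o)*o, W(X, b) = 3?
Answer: -103371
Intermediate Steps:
G(o) = 3*o
G(23) - 431*240 = 3*23 - 431*240 = 69 - 103440 = -103371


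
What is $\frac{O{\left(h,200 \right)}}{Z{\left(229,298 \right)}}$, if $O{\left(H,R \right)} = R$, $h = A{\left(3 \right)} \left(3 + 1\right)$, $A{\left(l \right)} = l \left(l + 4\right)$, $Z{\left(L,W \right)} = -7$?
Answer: $- \frac{200}{7} \approx -28.571$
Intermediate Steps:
$A{\left(l \right)} = l \left(4 + l\right)$
$h = 84$ ($h = 3 \left(4 + 3\right) \left(3 + 1\right) = 3 \cdot 7 \cdot 4 = 21 \cdot 4 = 84$)
$\frac{O{\left(h,200 \right)}}{Z{\left(229,298 \right)}} = \frac{200}{-7} = 200 \left(- \frac{1}{7}\right) = - \frac{200}{7}$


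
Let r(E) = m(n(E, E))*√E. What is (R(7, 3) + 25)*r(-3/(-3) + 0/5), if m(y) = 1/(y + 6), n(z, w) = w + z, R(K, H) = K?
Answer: 4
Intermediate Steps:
m(y) = 1/(6 + y)
r(E) = √E/(6 + 2*E) (r(E) = √E/(6 + (E + E)) = √E/(6 + 2*E))
(R(7, 3) + 25)*r(-3/(-3) + 0/5) = (7 + 25)*(√(-3/(-3) + 0/5)/(2*(3 + (-3/(-3) + 0/5)))) = 32*(√(-3*(-⅓) + 0*(⅕))/(2*(3 + (-3*(-⅓) + 0*(⅕))))) = 32*(√(1 + 0)/(2*(3 + (1 + 0)))) = 32*(√1/(2*(3 + 1))) = 32*((½)*1/4) = 32*((½)*1*(¼)) = 32*(⅛) = 4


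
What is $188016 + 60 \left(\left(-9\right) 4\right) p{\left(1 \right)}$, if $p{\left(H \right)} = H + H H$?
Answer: $183696$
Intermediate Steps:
$p{\left(H \right)} = H + H^{2}$
$188016 + 60 \left(\left(-9\right) 4\right) p{\left(1 \right)} = 188016 + 60 \left(\left(-9\right) 4\right) 1 \left(1 + 1\right) = 188016 + 60 \left(-36\right) 1 \cdot 2 = 188016 - 4320 = 183696$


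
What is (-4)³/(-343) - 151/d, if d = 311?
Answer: -31889/106673 ≈ -0.29894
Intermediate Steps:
(-4)³/(-343) - 151/d = (-4)³/(-343) - 151/311 = -64*(-1/343) - 151*1/311 = 64/343 - 151/311 = -31889/106673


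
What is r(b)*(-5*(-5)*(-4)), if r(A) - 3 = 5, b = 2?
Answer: -800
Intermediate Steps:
r(A) = 8 (r(A) = 3 + 5 = 8)
r(b)*(-5*(-5)*(-4)) = 8*(-5*(-5)*(-4)) = 8*(25*(-4)) = 8*(-100) = -800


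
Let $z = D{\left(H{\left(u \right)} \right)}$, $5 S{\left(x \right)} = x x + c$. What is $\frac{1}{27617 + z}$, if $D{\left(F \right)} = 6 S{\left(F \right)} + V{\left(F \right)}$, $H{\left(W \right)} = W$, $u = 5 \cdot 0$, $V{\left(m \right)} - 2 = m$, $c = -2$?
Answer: $\frac{5}{138083} \approx 3.621 \cdot 10^{-5}$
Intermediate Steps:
$V{\left(m \right)} = 2 + m$
$S{\left(x \right)} = - \frac{2}{5} + \frac{x^{2}}{5}$ ($S{\left(x \right)} = \frac{x x - 2}{5} = \frac{x^{2} - 2}{5} = \frac{-2 + x^{2}}{5} = - \frac{2}{5} + \frac{x^{2}}{5}$)
$u = 0$
$D{\left(F \right)} = - \frac{2}{5} + F + \frac{6 F^{2}}{5}$ ($D{\left(F \right)} = 6 \left(- \frac{2}{5} + \frac{F^{2}}{5}\right) + \left(2 + F\right) = \left(- \frac{12}{5} + \frac{6 F^{2}}{5}\right) + \left(2 + F\right) = - \frac{2}{5} + F + \frac{6 F^{2}}{5}$)
$z = - \frac{2}{5}$ ($z = - \frac{2}{5} + 0 + \frac{6 \cdot 0^{2}}{5} = - \frac{2}{5} + 0 + \frac{6}{5} \cdot 0 = - \frac{2}{5} + 0 + 0 = - \frac{2}{5} \approx -0.4$)
$\frac{1}{27617 + z} = \frac{1}{27617 - \frac{2}{5}} = \frac{1}{\frac{138083}{5}} = \frac{5}{138083}$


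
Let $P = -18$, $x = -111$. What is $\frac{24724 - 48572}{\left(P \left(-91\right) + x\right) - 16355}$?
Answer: $\frac{542}{337} \approx 1.6083$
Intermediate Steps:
$\frac{24724 - 48572}{\left(P \left(-91\right) + x\right) - 16355} = \frac{24724 - 48572}{\left(\left(-18\right) \left(-91\right) - 111\right) - 16355} = - \frac{23848}{\left(1638 - 111\right) - 16355} = - \frac{23848}{1527 - 16355} = - \frac{23848}{-14828} = \left(-23848\right) \left(- \frac{1}{14828}\right) = \frac{542}{337}$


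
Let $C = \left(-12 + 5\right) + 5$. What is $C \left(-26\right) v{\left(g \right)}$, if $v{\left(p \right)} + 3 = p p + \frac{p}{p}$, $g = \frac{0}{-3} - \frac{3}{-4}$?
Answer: $- \frac{299}{4} \approx -74.75$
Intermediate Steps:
$C = -2$ ($C = -7 + 5 = -2$)
$g = \frac{3}{4}$ ($g = 0 \left(- \frac{1}{3}\right) - - \frac{3}{4} = 0 + \frac{3}{4} = \frac{3}{4} \approx 0.75$)
$v{\left(p \right)} = -2 + p^{2}$ ($v{\left(p \right)} = -3 + \left(p p + \frac{p}{p}\right) = -3 + \left(p^{2} + 1\right) = -3 + \left(1 + p^{2}\right) = -2 + p^{2}$)
$C \left(-26\right) v{\left(g \right)} = \left(-2\right) \left(-26\right) \left(-2 + \left(\frac{3}{4}\right)^{2}\right) = 52 \left(-2 + \frac{9}{16}\right) = 52 \left(- \frac{23}{16}\right) = - \frac{299}{4}$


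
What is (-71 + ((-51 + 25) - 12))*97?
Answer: -10573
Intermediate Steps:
(-71 + ((-51 + 25) - 12))*97 = (-71 + (-26 - 12))*97 = (-71 - 38)*97 = -109*97 = -10573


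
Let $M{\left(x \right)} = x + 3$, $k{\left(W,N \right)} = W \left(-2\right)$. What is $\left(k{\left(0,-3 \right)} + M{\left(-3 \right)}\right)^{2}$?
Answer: $0$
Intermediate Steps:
$k{\left(W,N \right)} = - 2 W$
$M{\left(x \right)} = 3 + x$
$\left(k{\left(0,-3 \right)} + M{\left(-3 \right)}\right)^{2} = \left(\left(-2\right) 0 + \left(3 - 3\right)\right)^{2} = \left(0 + 0\right)^{2} = 0^{2} = 0$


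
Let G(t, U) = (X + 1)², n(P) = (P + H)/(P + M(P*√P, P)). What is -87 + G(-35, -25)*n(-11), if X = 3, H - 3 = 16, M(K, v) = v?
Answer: -1021/11 ≈ -92.818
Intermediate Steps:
H = 19 (H = 3 + 16 = 19)
n(P) = (19 + P)/(2*P) (n(P) = (P + 19)/(P + P) = (19 + P)/((2*P)) = (19 + P)*(1/(2*P)) = (19 + P)/(2*P))
G(t, U) = 16 (G(t, U) = (3 + 1)² = 4² = 16)
-87 + G(-35, -25)*n(-11) = -87 + 16*((½)*(19 - 11)/(-11)) = -87 + 16*((½)*(-1/11)*8) = -87 + 16*(-4/11) = -87 - 64/11 = -1021/11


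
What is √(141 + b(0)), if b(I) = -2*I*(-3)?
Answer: √141 ≈ 11.874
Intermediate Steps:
b(I) = 6*I
√(141 + b(0)) = √(141 + 6*0) = √(141 + 0) = √141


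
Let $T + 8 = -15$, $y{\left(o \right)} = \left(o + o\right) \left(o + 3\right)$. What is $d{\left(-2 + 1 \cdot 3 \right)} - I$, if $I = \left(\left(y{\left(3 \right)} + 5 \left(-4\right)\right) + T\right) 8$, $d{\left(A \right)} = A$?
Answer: $57$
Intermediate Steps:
$y{\left(o \right)} = 2 o \left(3 + o\right)$
$T = -23$ ($T = -8 - 15 = -23$)
$I = -56$ ($I = \left(\left(2 \cdot 3 \left(3 + 3\right) + 5 \left(-4\right)\right) - 23\right) 8 = \left(\left(2 \cdot 3 \cdot 6 - 20\right) - 23\right) 8 = \left(\left(36 - 20\right) - 23\right) 8 = \left(16 - 23\right) 8 = \left(-7\right) 8 = -56$)
$d{\left(-2 + 1 \cdot 3 \right)} - I = \left(-2 + 1 \cdot 3\right) - -56 = \left(-2 + 3\right) + 56 = 1 + 56 = 57$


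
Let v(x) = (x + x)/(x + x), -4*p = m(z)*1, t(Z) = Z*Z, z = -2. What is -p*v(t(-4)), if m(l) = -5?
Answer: -5/4 ≈ -1.2500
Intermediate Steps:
t(Z) = Z²
p = 5/4 (p = -(-5)/4 = -¼*(-5) = 5/4 ≈ 1.2500)
v(x) = 1 (v(x) = (2*x)/((2*x)) = (2*x)*(1/(2*x)) = 1)
-p*v(t(-4)) = -5/4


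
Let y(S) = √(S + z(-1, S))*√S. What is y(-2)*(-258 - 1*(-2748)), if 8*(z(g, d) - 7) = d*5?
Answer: 1245*I*√30 ≈ 6819.1*I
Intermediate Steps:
z(g, d) = 7 + 5*d/8 (z(g, d) = 7 + (d*5)/8 = 7 + (5*d)/8 = 7 + 5*d/8)
y(S) = √S*√(7 + 13*S/8) (y(S) = √(S + (7 + 5*S/8))*√S = √(7 + 13*S/8)*√S = √S*√(7 + 13*S/8))
y(-2)*(-258 - 1*(-2748)) = (√2*√(-2)*√(56 + 13*(-2))/4)*(-258 - 1*(-2748)) = (√2*(I*√2)*√(56 - 26)/4)*(-258 + 2748) = (√2*(I*√2)*√30/4)*2490 = (I*√30/2)*2490 = 1245*I*√30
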